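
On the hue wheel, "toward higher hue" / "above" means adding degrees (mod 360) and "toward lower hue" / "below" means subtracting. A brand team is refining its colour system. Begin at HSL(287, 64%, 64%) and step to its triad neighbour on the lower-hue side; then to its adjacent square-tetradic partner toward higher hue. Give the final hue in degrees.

257°

287 − 120 = 167°   (triadic ↓)
167 + 90 = 257°   (square ↑)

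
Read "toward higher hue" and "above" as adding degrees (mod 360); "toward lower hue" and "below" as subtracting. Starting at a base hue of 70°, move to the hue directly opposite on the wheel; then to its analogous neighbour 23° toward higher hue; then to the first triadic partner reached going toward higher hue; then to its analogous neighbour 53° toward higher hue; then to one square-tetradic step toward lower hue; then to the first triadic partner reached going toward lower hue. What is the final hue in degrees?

236°

complement +180°: 70 + 180 = 250°
analog 23° ↑ +23°: 250 + 23 = 273°
triadic ↑ +120°: 273 + 120 = 393 → 393 − 360 = 33°
analog 53° ↑ +53°: 33 + 53 = 86°
square ↓ −90°: 86 − 90 = -4 → -4 + 360 = 356°
triadic ↓ −120°: 356 − 120 = 236°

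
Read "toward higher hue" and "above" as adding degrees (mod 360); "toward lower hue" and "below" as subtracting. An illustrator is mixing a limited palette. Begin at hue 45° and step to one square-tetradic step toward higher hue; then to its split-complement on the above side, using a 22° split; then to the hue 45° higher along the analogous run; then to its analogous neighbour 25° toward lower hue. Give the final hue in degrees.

45 + 90 = 135°   (square ↑)
135 + 202 = 337°   (split-comp 22° ↑)
337 + 45 = 382 → 382 − 360 = 22°   (analog 45° ↑)
22 − 25 = -3 → -3 + 360 = 357°   (analog 25° ↓)

357°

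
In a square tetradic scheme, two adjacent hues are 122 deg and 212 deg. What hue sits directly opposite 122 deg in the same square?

A square tetradic scheme places four hues 90° apart; opposite corners are 180° apart.
122 + 180 = 302°

302°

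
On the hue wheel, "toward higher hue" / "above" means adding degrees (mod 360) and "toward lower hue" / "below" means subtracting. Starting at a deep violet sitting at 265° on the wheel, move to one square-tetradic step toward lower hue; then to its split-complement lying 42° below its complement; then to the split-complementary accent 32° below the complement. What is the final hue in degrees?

101°

square ↓ −90°: 265 − 90 = 175°
split-comp 42° ↓ +138°: 175 + 138 = 313°
split-comp 32° ↓ +148°: 313 + 148 = 461 → 461 − 360 = 101°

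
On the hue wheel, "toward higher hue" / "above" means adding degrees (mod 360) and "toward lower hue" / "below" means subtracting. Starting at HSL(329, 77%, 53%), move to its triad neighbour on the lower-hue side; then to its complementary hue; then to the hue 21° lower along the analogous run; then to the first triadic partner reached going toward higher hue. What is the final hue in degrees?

−120° (triadic ↓): 329 − 120 = 209°
+180° (complement): 209 + 180 = 389 → 389 − 360 = 29°
−21° (analog 21° ↓): 29 − 21 = 8°
+120° (triadic ↑): 8 + 120 = 128°

128°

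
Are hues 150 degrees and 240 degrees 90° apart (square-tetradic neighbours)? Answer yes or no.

yes

Angular distance: |150 − 240| = 90 = 90°.
90° apart (square-tetradic neighbours) requires 90°.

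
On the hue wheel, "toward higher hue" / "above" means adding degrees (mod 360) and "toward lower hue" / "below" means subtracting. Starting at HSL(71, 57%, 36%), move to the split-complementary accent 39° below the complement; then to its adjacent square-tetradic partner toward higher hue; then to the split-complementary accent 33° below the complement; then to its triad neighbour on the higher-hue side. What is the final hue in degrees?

71 + 141 = 212°   (split-comp 39° ↓)
212 + 90 = 302°   (square ↑)
302 + 147 = 449 → 449 − 360 = 89°   (split-comp 33° ↓)
89 + 120 = 209°   (triadic ↑)

209°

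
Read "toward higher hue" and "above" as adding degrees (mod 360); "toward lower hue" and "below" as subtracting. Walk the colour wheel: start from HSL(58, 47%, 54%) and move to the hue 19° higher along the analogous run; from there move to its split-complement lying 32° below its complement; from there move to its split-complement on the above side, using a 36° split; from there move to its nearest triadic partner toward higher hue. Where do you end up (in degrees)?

201°

58 + 19 = 77°   (analog 19° ↑)
77 + 148 = 225°   (split-comp 32° ↓)
225 + 216 = 441 → 441 − 360 = 81°   (split-comp 36° ↑)
81 + 120 = 201°   (triadic ↑)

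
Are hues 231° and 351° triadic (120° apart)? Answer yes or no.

Angular distance: |231 − 351| = 120 = 120°.
Triadic (120° apart) requires 120°.

yes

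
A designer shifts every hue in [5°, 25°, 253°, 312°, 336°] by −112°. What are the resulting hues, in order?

5 − 112 = -107 → -107 + 360 = 253°
25 − 112 = -87 → -87 + 360 = 273°
253 − 112 = 141°
312 − 112 = 200°
336 − 112 = 224°

253°, 273°, 141°, 200°, 224°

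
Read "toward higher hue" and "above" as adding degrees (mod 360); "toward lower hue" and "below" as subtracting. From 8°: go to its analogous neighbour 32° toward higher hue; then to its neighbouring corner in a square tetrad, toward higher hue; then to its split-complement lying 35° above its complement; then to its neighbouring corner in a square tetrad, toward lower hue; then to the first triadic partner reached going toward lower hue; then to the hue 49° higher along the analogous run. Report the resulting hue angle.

analog 32° ↑ +32°: 8 + 32 = 40°
square ↑ +90°: 40 + 90 = 130°
split-comp 35° ↑ +215°: 130 + 215 = 345°
square ↓ −90°: 345 − 90 = 255°
triadic ↓ −120°: 255 − 120 = 135°
analog 49° ↑ +49°: 135 + 49 = 184°

184°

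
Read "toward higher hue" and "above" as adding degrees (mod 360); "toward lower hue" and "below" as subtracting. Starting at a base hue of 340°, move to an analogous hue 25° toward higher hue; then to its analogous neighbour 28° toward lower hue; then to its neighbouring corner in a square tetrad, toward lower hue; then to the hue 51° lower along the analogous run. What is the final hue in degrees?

196°

+25° (analog 25° ↑): 340 + 25 = 365 → 365 − 360 = 5°
−28° (analog 28° ↓): 5 − 28 = -23 → -23 + 360 = 337°
−90° (square ↓): 337 − 90 = 247°
−51° (analog 51° ↓): 247 − 51 = 196°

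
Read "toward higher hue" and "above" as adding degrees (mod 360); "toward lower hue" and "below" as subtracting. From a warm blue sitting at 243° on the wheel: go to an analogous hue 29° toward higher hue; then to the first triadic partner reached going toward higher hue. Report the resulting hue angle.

32°

+29° (analog 29° ↑): 243 + 29 = 272°
+120° (triadic ↑): 272 + 120 = 392 → 392 − 360 = 32°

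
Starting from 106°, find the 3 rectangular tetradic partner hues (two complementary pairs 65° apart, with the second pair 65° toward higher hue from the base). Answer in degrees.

171°, 286°, and 351°

A rectangular tetradic uses two complementary pairs 65° apart: offsets 0°, 65°, 180°, 245°.
106 + 65 = 171°
106 + 180 = 286°
106 + 245 = 351°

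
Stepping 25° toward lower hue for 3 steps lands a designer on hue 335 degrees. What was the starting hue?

3 steps of 25° (toward lower hue) give a net shift of −75°.
Start = end − shift: 335 + 75 = 410 → 410 − 360 = 50°

50°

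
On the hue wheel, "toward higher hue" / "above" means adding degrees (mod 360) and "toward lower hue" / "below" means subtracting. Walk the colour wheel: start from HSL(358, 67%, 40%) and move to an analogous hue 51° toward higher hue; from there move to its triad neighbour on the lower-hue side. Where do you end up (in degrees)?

analog 51° ↑ +51°: 358 + 51 = 409 → 409 − 360 = 49°
triadic ↓ −120°: 49 − 120 = -71 → -71 + 360 = 289°

289°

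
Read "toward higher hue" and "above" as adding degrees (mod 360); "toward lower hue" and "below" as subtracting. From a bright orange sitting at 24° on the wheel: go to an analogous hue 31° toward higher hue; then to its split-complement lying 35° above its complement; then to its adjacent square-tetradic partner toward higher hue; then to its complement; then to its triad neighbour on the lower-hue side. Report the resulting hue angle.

+31° (analog 31° ↑): 24 + 31 = 55°
+215° (split-comp 35° ↑): 55 + 215 = 270°
+90° (square ↑): 270 + 90 = 360 → 360 − 360 = 0°
+180° (complement): 0 + 180 = 180°
−120° (triadic ↓): 180 − 120 = 60°

60°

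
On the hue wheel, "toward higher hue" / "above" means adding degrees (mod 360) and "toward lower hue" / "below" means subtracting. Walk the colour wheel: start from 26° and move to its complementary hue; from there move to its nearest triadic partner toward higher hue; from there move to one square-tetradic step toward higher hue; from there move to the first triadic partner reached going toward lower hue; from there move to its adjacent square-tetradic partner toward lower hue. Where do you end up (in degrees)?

206°

26 + 180 = 206°   (complement)
206 + 120 = 326°   (triadic ↑)
326 + 90 = 416 → 416 − 360 = 56°   (square ↑)
56 − 120 = -64 → -64 + 360 = 296°   (triadic ↓)
296 − 90 = 206°   (square ↓)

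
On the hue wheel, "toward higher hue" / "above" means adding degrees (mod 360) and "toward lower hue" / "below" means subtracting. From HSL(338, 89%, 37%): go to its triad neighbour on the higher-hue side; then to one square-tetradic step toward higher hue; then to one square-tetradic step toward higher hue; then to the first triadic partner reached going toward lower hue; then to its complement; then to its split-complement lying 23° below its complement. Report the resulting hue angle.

135°

triadic ↑ +120°: 338 + 120 = 458 → 458 − 360 = 98°
square ↑ +90°: 98 + 90 = 188°
square ↑ +90°: 188 + 90 = 278°
triadic ↓ −120°: 278 − 120 = 158°
complement +180°: 158 + 180 = 338°
split-comp 23° ↓ +157°: 338 + 157 = 495 → 495 − 360 = 135°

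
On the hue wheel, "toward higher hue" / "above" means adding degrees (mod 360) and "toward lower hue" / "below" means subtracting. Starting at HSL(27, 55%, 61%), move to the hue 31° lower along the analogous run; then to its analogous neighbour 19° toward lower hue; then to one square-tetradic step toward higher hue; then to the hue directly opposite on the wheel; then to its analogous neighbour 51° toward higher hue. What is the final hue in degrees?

298°

27 − 31 = -4 → -4 + 360 = 356°   (analog 31° ↓)
356 − 19 = 337°   (analog 19° ↓)
337 + 90 = 427 → 427 − 360 = 67°   (square ↑)
67 + 180 = 247°   (complement)
247 + 51 = 298°   (analog 51° ↑)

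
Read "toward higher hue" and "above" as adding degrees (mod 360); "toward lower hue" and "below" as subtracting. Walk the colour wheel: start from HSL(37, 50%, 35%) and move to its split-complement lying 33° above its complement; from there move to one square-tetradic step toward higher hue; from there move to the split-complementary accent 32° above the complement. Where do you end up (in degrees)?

+213° (split-comp 33° ↑): 37 + 213 = 250°
+90° (square ↑): 250 + 90 = 340°
+212° (split-comp 32° ↑): 340 + 212 = 552 → 552 − 360 = 192°

192°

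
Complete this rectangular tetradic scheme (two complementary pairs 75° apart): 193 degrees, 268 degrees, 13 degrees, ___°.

88°

A rectangular tetradic uses two complementary pairs 75° apart: offsets 0°, 75°, 180°, 255°.
Among {13°, 193°, 268°}, 13° and 193° are a 180° pair.
The remaining hue 268° needs its own complement: 268 + 180 = 448 → 448 − 360 = 88°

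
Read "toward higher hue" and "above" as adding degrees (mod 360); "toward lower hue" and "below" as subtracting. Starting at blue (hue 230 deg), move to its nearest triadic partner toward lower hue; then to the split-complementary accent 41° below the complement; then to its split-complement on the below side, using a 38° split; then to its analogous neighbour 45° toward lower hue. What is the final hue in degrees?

346°

−120° (triadic ↓): 230 − 120 = 110°
+139° (split-comp 41° ↓): 110 + 139 = 249°
+142° (split-comp 38° ↓): 249 + 142 = 391 → 391 − 360 = 31°
−45° (analog 45° ↓): 31 − 45 = -14 → -14 + 360 = 346°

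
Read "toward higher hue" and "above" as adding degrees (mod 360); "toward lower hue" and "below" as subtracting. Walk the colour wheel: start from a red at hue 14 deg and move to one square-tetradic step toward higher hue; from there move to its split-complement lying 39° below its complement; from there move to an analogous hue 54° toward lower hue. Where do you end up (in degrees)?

square ↑ +90°: 14 + 90 = 104°
split-comp 39° ↓ +141°: 104 + 141 = 245°
analog 54° ↓ −54°: 245 − 54 = 191°

191°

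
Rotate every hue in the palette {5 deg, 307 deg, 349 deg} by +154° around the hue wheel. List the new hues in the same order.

159°, 101°, 143°

5 + 154 = 159°
307 + 154 = 461 → 461 − 360 = 101°
349 + 154 = 503 → 503 − 360 = 143°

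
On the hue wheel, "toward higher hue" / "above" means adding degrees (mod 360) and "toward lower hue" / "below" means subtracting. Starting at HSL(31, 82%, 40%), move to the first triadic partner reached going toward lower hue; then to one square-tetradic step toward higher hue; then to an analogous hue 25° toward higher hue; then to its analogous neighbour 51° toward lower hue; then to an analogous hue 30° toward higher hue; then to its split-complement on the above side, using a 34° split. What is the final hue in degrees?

−120° (triadic ↓): 31 − 120 = -89 → -89 + 360 = 271°
+90° (square ↑): 271 + 90 = 361 → 361 − 360 = 1°
+25° (analog 25° ↑): 1 + 25 = 26°
−51° (analog 51° ↓): 26 − 51 = -25 → -25 + 360 = 335°
+30° (analog 30° ↑): 335 + 30 = 365 → 365 − 360 = 5°
+214° (split-comp 34° ↑): 5 + 214 = 219°

219°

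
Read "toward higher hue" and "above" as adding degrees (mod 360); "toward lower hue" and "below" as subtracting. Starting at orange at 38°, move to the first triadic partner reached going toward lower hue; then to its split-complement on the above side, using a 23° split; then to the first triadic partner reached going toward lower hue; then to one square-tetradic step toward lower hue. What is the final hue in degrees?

38 − 120 = -82 → -82 + 360 = 278°   (triadic ↓)
278 + 203 = 481 → 481 − 360 = 121°   (split-comp 23° ↑)
121 − 120 = 1°   (triadic ↓)
1 − 90 = -89 → -89 + 360 = 271°   (square ↓)

271°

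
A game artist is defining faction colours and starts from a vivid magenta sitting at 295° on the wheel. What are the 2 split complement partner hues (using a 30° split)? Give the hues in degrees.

85° and 145°

Split-complementary hues sit 30° either side of the complement.
Complement of 295°: 295 + 180 = 475 → 475 − 360 = 115°
115 − 30 = 85°
115 + 30 = 145°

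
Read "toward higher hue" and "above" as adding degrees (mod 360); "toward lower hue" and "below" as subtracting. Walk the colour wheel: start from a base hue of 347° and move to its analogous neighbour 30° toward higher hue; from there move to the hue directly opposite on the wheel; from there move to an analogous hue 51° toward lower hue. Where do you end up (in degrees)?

analog 30° ↑ +30°: 347 + 30 = 377 → 377 − 360 = 17°
complement +180°: 17 + 180 = 197°
analog 51° ↓ −51°: 197 − 51 = 146°

146°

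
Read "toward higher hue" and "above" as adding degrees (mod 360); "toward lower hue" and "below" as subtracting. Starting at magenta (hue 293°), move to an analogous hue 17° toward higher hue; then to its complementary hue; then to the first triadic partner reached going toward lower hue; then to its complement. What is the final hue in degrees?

293 + 17 = 310°   (analog 17° ↑)
310 + 180 = 490 → 490 − 360 = 130°   (complement)
130 − 120 = 10°   (triadic ↓)
10 + 180 = 190°   (complement)

190°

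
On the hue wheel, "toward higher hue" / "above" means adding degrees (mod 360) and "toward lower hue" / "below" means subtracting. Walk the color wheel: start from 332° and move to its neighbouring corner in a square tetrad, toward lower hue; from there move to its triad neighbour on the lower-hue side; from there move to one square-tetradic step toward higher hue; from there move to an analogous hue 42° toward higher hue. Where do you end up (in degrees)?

254°

square ↓ −90°: 332 − 90 = 242°
triadic ↓ −120°: 242 − 120 = 122°
square ↑ +90°: 122 + 90 = 212°
analog 42° ↑ +42°: 212 + 42 = 254°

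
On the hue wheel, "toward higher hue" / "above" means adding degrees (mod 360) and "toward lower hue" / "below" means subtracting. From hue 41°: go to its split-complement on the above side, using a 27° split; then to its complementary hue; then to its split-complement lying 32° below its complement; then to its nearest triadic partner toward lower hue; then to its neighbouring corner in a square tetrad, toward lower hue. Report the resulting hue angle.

6°

split-comp 27° ↑ +207°: 41 + 207 = 248°
complement +180°: 248 + 180 = 428 → 428 − 360 = 68°
split-comp 32° ↓ +148°: 68 + 148 = 216°
triadic ↓ −120°: 216 − 120 = 96°
square ↓ −90°: 96 − 90 = 6°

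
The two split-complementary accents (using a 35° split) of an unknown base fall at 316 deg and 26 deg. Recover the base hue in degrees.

171°

The accents sit 35° either side of the complement, so the complement is their short-arc midpoint on the wheel.
Short-arc midpoint of 316° and 26°: 351°.
Base is 180° from the complement: 351 − 180 = 171°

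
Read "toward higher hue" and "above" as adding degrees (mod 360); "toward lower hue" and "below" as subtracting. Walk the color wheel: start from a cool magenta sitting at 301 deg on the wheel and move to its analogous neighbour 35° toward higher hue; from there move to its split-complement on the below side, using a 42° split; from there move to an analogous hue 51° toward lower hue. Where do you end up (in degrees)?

63°

301 + 35 = 336°   (analog 35° ↑)
336 + 138 = 474 → 474 − 360 = 114°   (split-comp 42° ↓)
114 − 51 = 63°   (analog 51° ↓)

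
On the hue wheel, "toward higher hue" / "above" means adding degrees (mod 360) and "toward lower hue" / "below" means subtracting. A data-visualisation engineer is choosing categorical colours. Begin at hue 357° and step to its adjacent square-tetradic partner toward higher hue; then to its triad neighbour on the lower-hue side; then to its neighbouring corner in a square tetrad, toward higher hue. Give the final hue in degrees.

+90° (square ↑): 357 + 90 = 447 → 447 − 360 = 87°
−120° (triadic ↓): 87 − 120 = -33 → -33 + 360 = 327°
+90° (square ↑): 327 + 90 = 417 → 417 − 360 = 57°

57°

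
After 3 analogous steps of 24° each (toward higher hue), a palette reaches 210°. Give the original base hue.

138°

3 steps of 24° (toward higher hue) give a net shift of +72°.
Start = end − shift: 210 − 72 = 138°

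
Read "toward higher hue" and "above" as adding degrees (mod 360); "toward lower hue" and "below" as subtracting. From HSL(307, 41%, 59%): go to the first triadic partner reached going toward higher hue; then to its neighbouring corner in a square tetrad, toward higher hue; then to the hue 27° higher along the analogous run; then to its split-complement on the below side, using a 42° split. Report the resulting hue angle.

322°

307 + 120 = 427 → 427 − 360 = 67°   (triadic ↑)
67 + 90 = 157°   (square ↑)
157 + 27 = 184°   (analog 27° ↑)
184 + 138 = 322°   (split-comp 42° ↓)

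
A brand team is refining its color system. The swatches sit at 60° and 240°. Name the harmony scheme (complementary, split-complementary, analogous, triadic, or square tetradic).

complementary

Sort the hues: 60°, 240°.
Successive gaps around the wheel: 180°, 180°.
Two hues 180° apart are complementary.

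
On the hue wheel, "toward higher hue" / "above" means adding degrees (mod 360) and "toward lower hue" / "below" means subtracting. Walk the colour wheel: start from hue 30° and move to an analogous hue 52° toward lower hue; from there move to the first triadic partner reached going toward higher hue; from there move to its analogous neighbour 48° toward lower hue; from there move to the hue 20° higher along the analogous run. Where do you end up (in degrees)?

70°

30 − 52 = -22 → -22 + 360 = 338°   (analog 52° ↓)
338 + 120 = 458 → 458 − 360 = 98°   (triadic ↑)
98 − 48 = 50°   (analog 48° ↓)
50 + 20 = 70°   (analog 20° ↑)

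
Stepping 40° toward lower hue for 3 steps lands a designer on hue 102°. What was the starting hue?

222°

3 steps of 40° (toward lower hue) give a net shift of −120°.
Start = end − shift: 102 + 120 = 222°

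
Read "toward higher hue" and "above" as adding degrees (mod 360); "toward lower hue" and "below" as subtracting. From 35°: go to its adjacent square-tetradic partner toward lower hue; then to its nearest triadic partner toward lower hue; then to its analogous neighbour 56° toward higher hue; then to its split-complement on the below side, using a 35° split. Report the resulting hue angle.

26°

35 − 90 = -55 → -55 + 360 = 305°   (square ↓)
305 − 120 = 185°   (triadic ↓)
185 + 56 = 241°   (analog 56° ↑)
241 + 145 = 386 → 386 − 360 = 26°   (split-comp 35° ↓)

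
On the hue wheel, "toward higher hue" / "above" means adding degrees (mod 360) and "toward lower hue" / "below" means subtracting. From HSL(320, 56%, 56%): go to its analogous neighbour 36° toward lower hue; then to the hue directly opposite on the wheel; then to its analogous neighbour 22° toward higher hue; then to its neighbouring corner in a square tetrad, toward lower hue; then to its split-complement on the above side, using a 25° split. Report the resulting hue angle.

241°

320 − 36 = 284°   (analog 36° ↓)
284 + 180 = 464 → 464 − 360 = 104°   (complement)
104 + 22 = 126°   (analog 22° ↑)
126 − 90 = 36°   (square ↓)
36 + 205 = 241°   (split-comp 25° ↑)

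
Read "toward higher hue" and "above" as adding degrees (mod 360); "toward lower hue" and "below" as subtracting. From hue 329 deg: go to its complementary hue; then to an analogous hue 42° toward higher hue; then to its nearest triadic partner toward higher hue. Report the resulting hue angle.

329 + 180 = 509 → 509 − 360 = 149°   (complement)
149 + 42 = 191°   (analog 42° ↑)
191 + 120 = 311°   (triadic ↑)

311°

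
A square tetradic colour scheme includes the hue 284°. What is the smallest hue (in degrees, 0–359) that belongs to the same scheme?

A square tetradic scheme places four hues every 90°.
The full set through 284° is {14°, 104°, 194°, 284°}.

14°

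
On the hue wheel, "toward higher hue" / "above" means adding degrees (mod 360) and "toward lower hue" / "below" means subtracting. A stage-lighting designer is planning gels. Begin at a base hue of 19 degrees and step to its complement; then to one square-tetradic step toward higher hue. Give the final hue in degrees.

+180° (complement): 19 + 180 = 199°
+90° (square ↑): 199 + 90 = 289°

289°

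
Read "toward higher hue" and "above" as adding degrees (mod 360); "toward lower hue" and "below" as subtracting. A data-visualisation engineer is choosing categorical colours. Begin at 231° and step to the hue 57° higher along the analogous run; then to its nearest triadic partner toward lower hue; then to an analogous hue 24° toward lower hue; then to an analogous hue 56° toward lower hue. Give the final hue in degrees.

231 + 57 = 288°   (analog 57° ↑)
288 − 120 = 168°   (triadic ↓)
168 − 24 = 144°   (analog 24° ↓)
144 − 56 = 88°   (analog 56° ↓)

88°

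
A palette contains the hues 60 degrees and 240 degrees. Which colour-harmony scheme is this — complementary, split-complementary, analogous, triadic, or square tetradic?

Sort the hues: 60°, 240°.
Successive gaps around the wheel: 180°, 180°.
Two hues 180° apart are complementary.

complementary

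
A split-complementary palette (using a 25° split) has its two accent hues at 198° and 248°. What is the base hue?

The accents sit 25° either side of the complement, so the complement is their short-arc midpoint on the wheel.
Short-arc midpoint of 198° and 248°: 223°.
Base is 180° from the complement: 223 − 180 = 43°

43°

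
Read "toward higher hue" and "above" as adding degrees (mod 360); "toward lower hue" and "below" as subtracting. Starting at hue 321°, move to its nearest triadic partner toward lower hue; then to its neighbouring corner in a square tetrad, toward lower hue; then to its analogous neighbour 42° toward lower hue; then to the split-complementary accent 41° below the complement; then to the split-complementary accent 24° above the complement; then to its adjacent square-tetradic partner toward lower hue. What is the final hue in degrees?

321 − 120 = 201°   (triadic ↓)
201 − 90 = 111°   (square ↓)
111 − 42 = 69°   (analog 42° ↓)
69 + 139 = 208°   (split-comp 41° ↓)
208 + 204 = 412 → 412 − 360 = 52°   (split-comp 24° ↑)
52 − 90 = -38 → -38 + 360 = 322°   (square ↓)

322°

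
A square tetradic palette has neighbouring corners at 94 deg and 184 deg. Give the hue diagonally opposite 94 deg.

274°

A square tetradic scheme places four hues 90° apart; opposite corners are 180° apart.
94 + 180 = 274°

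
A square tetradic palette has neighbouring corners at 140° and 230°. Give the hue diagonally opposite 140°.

320°

A square tetradic scheme places four hues 90° apart; opposite corners are 180° apart.
140 + 180 = 320°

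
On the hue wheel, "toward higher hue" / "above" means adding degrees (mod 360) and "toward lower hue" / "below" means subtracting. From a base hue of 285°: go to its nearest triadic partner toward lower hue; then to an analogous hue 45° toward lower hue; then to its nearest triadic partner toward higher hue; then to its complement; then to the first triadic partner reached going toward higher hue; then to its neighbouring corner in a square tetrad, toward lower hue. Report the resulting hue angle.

285 − 120 = 165°   (triadic ↓)
165 − 45 = 120°   (analog 45° ↓)
120 + 120 = 240°   (triadic ↑)
240 + 180 = 420 → 420 − 360 = 60°   (complement)
60 + 120 = 180°   (triadic ↑)
180 − 90 = 90°   (square ↓)

90°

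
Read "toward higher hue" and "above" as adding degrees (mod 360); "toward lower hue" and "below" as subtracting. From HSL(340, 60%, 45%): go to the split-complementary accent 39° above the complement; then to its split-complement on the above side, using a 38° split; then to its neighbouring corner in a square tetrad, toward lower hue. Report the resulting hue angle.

+219° (split-comp 39° ↑): 340 + 219 = 559 → 559 − 360 = 199°
+218° (split-comp 38° ↑): 199 + 218 = 417 → 417 − 360 = 57°
−90° (square ↓): 57 − 90 = -33 → -33 + 360 = 327°

327°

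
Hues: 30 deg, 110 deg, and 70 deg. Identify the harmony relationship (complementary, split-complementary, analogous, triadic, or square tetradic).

Sort the hues: 30°, 70°, 110°.
Successive gaps around the wheel: 40°, 40°, 280°.
A run of hues at equal small steps (40°) with one large closing gap is an analogous group.

analogous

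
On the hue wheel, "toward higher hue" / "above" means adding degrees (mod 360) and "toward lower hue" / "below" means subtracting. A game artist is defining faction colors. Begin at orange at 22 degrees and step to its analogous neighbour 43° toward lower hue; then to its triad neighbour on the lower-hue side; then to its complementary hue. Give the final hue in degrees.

analog 43° ↓ −43°: 22 − 43 = -21 → -21 + 360 = 339°
triadic ↓ −120°: 339 − 120 = 219°
complement +180°: 219 + 180 = 399 → 399 − 360 = 39°

39°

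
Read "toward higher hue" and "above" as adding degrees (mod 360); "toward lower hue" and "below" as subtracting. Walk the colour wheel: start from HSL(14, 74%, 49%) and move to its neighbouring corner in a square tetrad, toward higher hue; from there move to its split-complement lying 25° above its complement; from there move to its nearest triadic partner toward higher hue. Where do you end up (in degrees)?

69°

+90° (square ↑): 14 + 90 = 104°
+205° (split-comp 25° ↑): 104 + 205 = 309°
+120° (triadic ↑): 309 + 120 = 429 → 429 − 360 = 69°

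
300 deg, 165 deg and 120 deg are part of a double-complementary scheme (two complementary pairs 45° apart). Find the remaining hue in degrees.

345°

A rectangular tetradic uses two complementary pairs 45° apart: offsets 0°, 45°, 180°, 225°.
Among {120°, 165°, 300°}, 120° and 300° are a 180° pair.
The remaining hue 165° needs its own complement: 165 + 180 = 345°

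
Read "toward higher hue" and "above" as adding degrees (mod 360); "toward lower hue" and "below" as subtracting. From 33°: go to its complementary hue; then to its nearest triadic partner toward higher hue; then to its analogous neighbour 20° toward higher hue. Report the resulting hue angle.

+180° (complement): 33 + 180 = 213°
+120° (triadic ↑): 213 + 120 = 333°
+20° (analog 20° ↑): 333 + 20 = 353°

353°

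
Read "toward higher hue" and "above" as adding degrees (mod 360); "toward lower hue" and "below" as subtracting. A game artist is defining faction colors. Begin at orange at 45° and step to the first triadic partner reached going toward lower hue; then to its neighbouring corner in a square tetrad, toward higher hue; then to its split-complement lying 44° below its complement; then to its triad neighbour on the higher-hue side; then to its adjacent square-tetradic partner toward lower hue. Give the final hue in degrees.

181°

45 − 120 = -75 → -75 + 360 = 285°   (triadic ↓)
285 + 90 = 375 → 375 − 360 = 15°   (square ↑)
15 + 136 = 151°   (split-comp 44° ↓)
151 + 120 = 271°   (triadic ↑)
271 − 90 = 181°   (square ↓)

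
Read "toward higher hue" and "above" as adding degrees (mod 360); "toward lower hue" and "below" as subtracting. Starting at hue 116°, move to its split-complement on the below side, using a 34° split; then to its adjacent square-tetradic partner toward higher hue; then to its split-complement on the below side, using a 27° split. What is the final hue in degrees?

+146° (split-comp 34° ↓): 116 + 146 = 262°
+90° (square ↑): 262 + 90 = 352°
+153° (split-comp 27° ↓): 352 + 153 = 505 → 505 − 360 = 145°

145°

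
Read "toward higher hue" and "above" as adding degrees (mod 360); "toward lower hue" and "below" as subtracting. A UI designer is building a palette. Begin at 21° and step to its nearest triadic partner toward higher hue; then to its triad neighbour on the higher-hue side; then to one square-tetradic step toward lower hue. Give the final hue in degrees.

171°

triadic ↑ +120°: 21 + 120 = 141°
triadic ↑ +120°: 141 + 120 = 261°
square ↓ −90°: 261 − 90 = 171°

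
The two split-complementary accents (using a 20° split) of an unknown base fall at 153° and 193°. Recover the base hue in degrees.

353°

The accents sit 20° either side of the complement, so the complement is their short-arc midpoint on the wheel.
Short-arc midpoint of 153° and 193°: 173°.
Base is 180° from the complement: 173 − 180 = -7 → -7 + 360 = 353°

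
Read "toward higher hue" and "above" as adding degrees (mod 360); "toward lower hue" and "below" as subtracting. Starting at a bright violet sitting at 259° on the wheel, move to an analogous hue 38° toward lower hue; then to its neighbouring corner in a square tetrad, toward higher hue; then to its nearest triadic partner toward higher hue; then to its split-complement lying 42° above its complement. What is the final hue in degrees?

259 − 38 = 221°   (analog 38° ↓)
221 + 90 = 311°   (square ↑)
311 + 120 = 431 → 431 − 360 = 71°   (triadic ↑)
71 + 222 = 293°   (split-comp 42° ↑)

293°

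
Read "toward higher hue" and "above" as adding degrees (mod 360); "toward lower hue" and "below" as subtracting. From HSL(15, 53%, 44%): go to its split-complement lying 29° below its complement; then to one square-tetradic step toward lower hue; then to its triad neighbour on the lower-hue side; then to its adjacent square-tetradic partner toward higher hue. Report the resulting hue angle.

46°

split-comp 29° ↓ +151°: 15 + 151 = 166°
square ↓ −90°: 166 − 90 = 76°
triadic ↓ −120°: 76 − 120 = -44 → -44 + 360 = 316°
square ↑ +90°: 316 + 90 = 406 → 406 − 360 = 46°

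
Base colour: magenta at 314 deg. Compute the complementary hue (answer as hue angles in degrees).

134°

314 + 180 = 494 → 494 − 360 = 134°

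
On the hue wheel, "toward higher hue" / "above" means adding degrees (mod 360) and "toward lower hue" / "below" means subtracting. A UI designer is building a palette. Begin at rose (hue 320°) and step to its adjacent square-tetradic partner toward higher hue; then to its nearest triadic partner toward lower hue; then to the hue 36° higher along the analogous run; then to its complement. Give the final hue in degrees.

+90° (square ↑): 320 + 90 = 410 → 410 − 360 = 50°
−120° (triadic ↓): 50 − 120 = -70 → -70 + 360 = 290°
+36° (analog 36° ↑): 290 + 36 = 326°
+180° (complement): 326 + 180 = 506 → 506 − 360 = 146°

146°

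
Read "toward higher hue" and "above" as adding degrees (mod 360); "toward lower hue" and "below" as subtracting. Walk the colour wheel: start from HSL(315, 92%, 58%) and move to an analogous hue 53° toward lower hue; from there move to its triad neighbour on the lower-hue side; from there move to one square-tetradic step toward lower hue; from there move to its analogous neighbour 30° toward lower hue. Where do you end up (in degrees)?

22°

analog 53° ↓ −53°: 315 − 53 = 262°
triadic ↓ −120°: 262 − 120 = 142°
square ↓ −90°: 142 − 90 = 52°
analog 30° ↓ −30°: 52 − 30 = 22°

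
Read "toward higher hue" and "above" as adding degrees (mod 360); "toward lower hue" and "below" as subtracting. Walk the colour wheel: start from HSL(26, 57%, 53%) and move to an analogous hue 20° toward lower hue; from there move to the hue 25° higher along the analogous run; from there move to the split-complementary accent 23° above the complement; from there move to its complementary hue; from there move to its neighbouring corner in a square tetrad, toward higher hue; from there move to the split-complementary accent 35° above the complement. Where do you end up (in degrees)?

−20° (analog 20° ↓): 26 − 20 = 6°
+25° (analog 25° ↑): 6 + 25 = 31°
+203° (split-comp 23° ↑): 31 + 203 = 234°
+180° (complement): 234 + 180 = 414 → 414 − 360 = 54°
+90° (square ↑): 54 + 90 = 144°
+215° (split-comp 35° ↑): 144 + 215 = 359°

359°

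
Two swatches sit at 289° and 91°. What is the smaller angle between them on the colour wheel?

|289 − 91| = 198.
The shorter arc is 360 − 198 = 162°.

162°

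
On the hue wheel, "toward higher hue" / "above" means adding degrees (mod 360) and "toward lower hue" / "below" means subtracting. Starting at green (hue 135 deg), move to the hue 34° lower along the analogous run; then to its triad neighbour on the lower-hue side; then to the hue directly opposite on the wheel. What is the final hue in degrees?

161°

135 − 34 = 101°   (analog 34° ↓)
101 − 120 = -19 → -19 + 360 = 341°   (triadic ↓)
341 + 180 = 521 → 521 − 360 = 161°   (complement)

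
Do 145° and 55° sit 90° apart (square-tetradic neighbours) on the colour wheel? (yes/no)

Angular distance: |145 − 55| = 90 = 90°.
90° apart (square-tetradic neighbours) requires 90°.

yes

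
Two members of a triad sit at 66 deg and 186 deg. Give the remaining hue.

306°

A triad spaces three hues 120° apart.
The full set is {66°, 186°, 306°}.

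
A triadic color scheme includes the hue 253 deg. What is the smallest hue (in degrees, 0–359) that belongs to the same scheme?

13°

A triad places three hues 120° apart.
The full set through 253° is {13°, 133°, 253°}.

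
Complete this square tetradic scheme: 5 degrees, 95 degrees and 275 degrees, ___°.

185°

A square tetradic scheme places four hues every 90°.
The full set through 5° is {5°, 95°, 185°, 275°}.
Given {5°, 95°, 275°}, the missing hue is 185°.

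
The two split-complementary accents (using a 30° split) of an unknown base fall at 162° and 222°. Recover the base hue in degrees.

The accents sit 30° either side of the complement, so the complement is their short-arc midpoint on the wheel.
Short-arc midpoint of 162° and 222°: 192°.
Base is 180° from the complement: 192 − 180 = 12°

12°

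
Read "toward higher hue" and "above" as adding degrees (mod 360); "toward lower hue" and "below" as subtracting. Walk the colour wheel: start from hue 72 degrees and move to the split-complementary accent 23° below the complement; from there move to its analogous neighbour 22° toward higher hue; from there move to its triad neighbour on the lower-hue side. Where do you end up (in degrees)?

split-comp 23° ↓ +157°: 72 + 157 = 229°
analog 22° ↑ +22°: 229 + 22 = 251°
triadic ↓ −120°: 251 − 120 = 131°

131°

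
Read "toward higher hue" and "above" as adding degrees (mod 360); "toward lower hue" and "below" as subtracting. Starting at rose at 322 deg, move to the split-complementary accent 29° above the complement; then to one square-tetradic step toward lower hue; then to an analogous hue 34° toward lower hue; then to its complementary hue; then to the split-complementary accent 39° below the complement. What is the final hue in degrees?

322 + 209 = 531 → 531 − 360 = 171°   (split-comp 29° ↑)
171 − 90 = 81°   (square ↓)
81 − 34 = 47°   (analog 34° ↓)
47 + 180 = 227°   (complement)
227 + 141 = 368 → 368 − 360 = 8°   (split-comp 39° ↓)

8°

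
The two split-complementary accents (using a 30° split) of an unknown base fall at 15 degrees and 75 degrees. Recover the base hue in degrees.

The accents sit 30° either side of the complement, so the complement is their short-arc midpoint on the wheel.
Short-arc midpoint of 15° and 75°: 45°.
Base is 180° from the complement: 45 − 180 = -135 → -135 + 360 = 225°

225°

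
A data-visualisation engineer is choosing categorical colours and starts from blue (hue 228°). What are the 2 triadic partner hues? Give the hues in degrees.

348° and 108°

228 + 120 = 348°
228 + 240 = 468 → 468 − 360 = 108°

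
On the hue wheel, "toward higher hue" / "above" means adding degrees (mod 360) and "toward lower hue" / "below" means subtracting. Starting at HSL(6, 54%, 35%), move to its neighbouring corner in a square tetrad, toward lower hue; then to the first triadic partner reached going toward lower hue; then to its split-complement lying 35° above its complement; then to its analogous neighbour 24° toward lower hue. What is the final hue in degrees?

6 − 90 = -84 → -84 + 360 = 276°   (square ↓)
276 − 120 = 156°   (triadic ↓)
156 + 215 = 371 → 371 − 360 = 11°   (split-comp 35° ↑)
11 − 24 = -13 → -13 + 360 = 347°   (analog 24° ↓)

347°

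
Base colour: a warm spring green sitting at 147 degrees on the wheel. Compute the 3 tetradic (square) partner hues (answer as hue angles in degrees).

147 + 90 = 237°
147 + 180 = 327°
147 + 270 = 417 → 417 − 360 = 57°

237°, 327°, and 57°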